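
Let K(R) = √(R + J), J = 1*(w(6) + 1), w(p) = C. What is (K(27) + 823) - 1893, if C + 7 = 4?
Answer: -1065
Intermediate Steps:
C = -3 (C = -7 + 4 = -3)
w(p) = -3
J = -2 (J = 1*(-3 + 1) = 1*(-2) = -2)
K(R) = √(-2 + R) (K(R) = √(R - 2) = √(-2 + R))
(K(27) + 823) - 1893 = (√(-2 + 27) + 823) - 1893 = (√25 + 823) - 1893 = (5 + 823) - 1893 = 828 - 1893 = -1065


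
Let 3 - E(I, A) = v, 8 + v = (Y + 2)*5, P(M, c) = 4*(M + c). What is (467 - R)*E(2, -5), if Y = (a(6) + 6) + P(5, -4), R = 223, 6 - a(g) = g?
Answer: -11956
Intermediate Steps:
a(g) = 6 - g
P(M, c) = 4*M + 4*c
Y = 10 (Y = ((6 - 1*6) + 6) + (4*5 + 4*(-4)) = ((6 - 6) + 6) + (20 - 16) = (0 + 6) + 4 = 6 + 4 = 10)
v = 52 (v = -8 + (10 + 2)*5 = -8 + 12*5 = -8 + 60 = 52)
E(I, A) = -49 (E(I, A) = 3 - 1*52 = 3 - 52 = -49)
(467 - R)*E(2, -5) = (467 - 1*223)*(-49) = (467 - 223)*(-49) = 244*(-49) = -11956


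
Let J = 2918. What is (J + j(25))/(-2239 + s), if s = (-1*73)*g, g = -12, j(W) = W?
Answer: -2943/1363 ≈ -2.1592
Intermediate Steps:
s = 876 (s = -1*73*(-12) = -73*(-12) = 876)
(J + j(25))/(-2239 + s) = (2918 + 25)/(-2239 + 876) = 2943/(-1363) = 2943*(-1/1363) = -2943/1363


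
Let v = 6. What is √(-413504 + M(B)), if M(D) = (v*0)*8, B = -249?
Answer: 8*I*√6461 ≈ 643.04*I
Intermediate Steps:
M(D) = 0 (M(D) = (6*0)*8 = 0*8 = 0)
√(-413504 + M(B)) = √(-413504 + 0) = √(-413504) = 8*I*√6461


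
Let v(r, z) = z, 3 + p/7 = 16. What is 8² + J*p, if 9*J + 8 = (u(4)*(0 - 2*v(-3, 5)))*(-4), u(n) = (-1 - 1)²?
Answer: 14408/9 ≈ 1600.9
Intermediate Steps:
p = 91 (p = -21 + 7*16 = -21 + 112 = 91)
u(n) = 4 (u(n) = (-2)² = 4)
J = 152/9 (J = -8/9 + ((4*(0 - 2*5))*(-4))/9 = -8/9 + ((4*(0 - 10))*(-4))/9 = -8/9 + ((4*(-10))*(-4))/9 = -8/9 + (-40*(-4))/9 = -8/9 + (⅑)*160 = -8/9 + 160/9 = 152/9 ≈ 16.889)
8² + J*p = 8² + (152/9)*91 = 64 + 13832/9 = 14408/9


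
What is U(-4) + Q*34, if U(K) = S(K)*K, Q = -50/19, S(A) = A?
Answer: -1396/19 ≈ -73.474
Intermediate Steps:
Q = -50/19 (Q = -50*1/19 = -50/19 ≈ -2.6316)
U(K) = K**2 (U(K) = K*K = K**2)
U(-4) + Q*34 = (-4)**2 - 50/19*34 = 16 - 1700/19 = -1396/19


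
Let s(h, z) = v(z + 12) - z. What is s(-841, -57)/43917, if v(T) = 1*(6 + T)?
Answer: 6/14639 ≈ 0.00040986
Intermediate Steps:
v(T) = 6 + T
s(h, z) = 18 (s(h, z) = (6 + (z + 12)) - z = (6 + (12 + z)) - z = (18 + z) - z = 18)
s(-841, -57)/43917 = 18/43917 = 18*(1/43917) = 6/14639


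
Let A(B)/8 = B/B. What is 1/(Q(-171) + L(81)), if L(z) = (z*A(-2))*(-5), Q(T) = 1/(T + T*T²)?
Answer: -5000382/16201237681 ≈ -0.00030864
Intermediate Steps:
A(B) = 8 (A(B) = 8*(B/B) = 8*1 = 8)
Q(T) = 1/(T + T³)
L(z) = -40*z (L(z) = (z*8)*(-5) = (8*z)*(-5) = -40*z)
1/(Q(-171) + L(81)) = 1/(1/(-171 + (-171)³) - 40*81) = 1/(1/(-171 - 5000211) - 3240) = 1/(1/(-5000382) - 3240) = 1/(-1/5000382 - 3240) = 1/(-16201237681/5000382) = -5000382/16201237681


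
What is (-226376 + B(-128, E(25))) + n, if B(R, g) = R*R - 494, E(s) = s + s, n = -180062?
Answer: -390548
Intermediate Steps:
E(s) = 2*s
B(R, g) = -494 + R**2 (B(R, g) = R**2 - 494 = -494 + R**2)
(-226376 + B(-128, E(25))) + n = (-226376 + (-494 + (-128)**2)) - 180062 = (-226376 + (-494 + 16384)) - 180062 = (-226376 + 15890) - 180062 = -210486 - 180062 = -390548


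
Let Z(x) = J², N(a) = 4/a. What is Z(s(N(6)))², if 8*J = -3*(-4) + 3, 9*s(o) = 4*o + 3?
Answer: 50625/4096 ≈ 12.360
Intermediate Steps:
s(o) = ⅓ + 4*o/9 (s(o) = (4*o + 3)/9 = (3 + 4*o)/9 = ⅓ + 4*o/9)
J = 15/8 (J = (-3*(-4) + 3)/8 = (12 + 3)/8 = (⅛)*15 = 15/8 ≈ 1.8750)
Z(x) = 225/64 (Z(x) = (15/8)² = 225/64)
Z(s(N(6)))² = (225/64)² = 50625/4096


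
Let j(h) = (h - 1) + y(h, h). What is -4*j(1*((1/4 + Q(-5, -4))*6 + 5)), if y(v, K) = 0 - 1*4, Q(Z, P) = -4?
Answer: 90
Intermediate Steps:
y(v, K) = -4 (y(v, K) = 0 - 4 = -4)
j(h) = -5 + h (j(h) = (h - 1) - 4 = (-1 + h) - 4 = -5 + h)
-4*j(1*((1/4 + Q(-5, -4))*6 + 5)) = -4*(-5 + 1*((1/4 - 4)*6 + 5)) = -4*(-5 + 1*((¼ - 4)*6 + 5)) = -4*(-5 + 1*(-15/4*6 + 5)) = -4*(-5 + 1*(-45/2 + 5)) = -4*(-5 + 1*(-35/2)) = -4*(-5 - 35/2) = -4*(-45/2) = 90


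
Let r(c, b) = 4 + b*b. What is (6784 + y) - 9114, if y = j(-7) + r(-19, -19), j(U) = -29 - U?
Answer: -1987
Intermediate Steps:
r(c, b) = 4 + b²
y = 343 (y = (-29 - 1*(-7)) + (4 + (-19)²) = (-29 + 7) + (4 + 361) = -22 + 365 = 343)
(6784 + y) - 9114 = (6784 + 343) - 9114 = 7127 - 9114 = -1987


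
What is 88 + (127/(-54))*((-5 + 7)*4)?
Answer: 1868/27 ≈ 69.185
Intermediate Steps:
88 + (127/(-54))*((-5 + 7)*4) = 88 + (127*(-1/54))*(2*4) = 88 - 127/54*8 = 88 - 508/27 = 1868/27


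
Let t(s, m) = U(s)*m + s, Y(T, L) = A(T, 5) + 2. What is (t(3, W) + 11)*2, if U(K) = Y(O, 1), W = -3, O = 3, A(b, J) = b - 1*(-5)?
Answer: -32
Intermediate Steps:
A(b, J) = 5 + b (A(b, J) = b + 5 = 5 + b)
Y(T, L) = 7 + T (Y(T, L) = (5 + T) + 2 = 7 + T)
U(K) = 10 (U(K) = 7 + 3 = 10)
t(s, m) = s + 10*m (t(s, m) = 10*m + s = s + 10*m)
(t(3, W) + 11)*2 = ((3 + 10*(-3)) + 11)*2 = ((3 - 30) + 11)*2 = (-27 + 11)*2 = -16*2 = -32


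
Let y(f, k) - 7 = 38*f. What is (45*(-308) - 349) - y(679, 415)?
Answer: -40018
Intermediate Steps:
y(f, k) = 7 + 38*f
(45*(-308) - 349) - y(679, 415) = (45*(-308) - 349) - (7 + 38*679) = (-13860 - 349) - (7 + 25802) = -14209 - 1*25809 = -14209 - 25809 = -40018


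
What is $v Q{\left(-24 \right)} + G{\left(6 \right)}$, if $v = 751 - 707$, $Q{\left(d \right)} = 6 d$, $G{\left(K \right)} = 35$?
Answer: $-6301$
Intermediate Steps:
$v = 44$
$v Q{\left(-24 \right)} + G{\left(6 \right)} = 44 \cdot 6 \left(-24\right) + 35 = 44 \left(-144\right) + 35 = -6336 + 35 = -6301$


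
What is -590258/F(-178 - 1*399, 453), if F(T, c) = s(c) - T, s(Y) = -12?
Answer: -590258/565 ≈ -1044.7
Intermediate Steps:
F(T, c) = -12 - T
-590258/F(-178 - 1*399, 453) = -590258/(-12 - (-178 - 1*399)) = -590258/(-12 - (-178 - 399)) = -590258/(-12 - 1*(-577)) = -590258/(-12 + 577) = -590258/565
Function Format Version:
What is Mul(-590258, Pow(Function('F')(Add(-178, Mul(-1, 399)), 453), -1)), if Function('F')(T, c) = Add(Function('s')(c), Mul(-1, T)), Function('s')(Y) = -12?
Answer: Rational(-590258, 565) ≈ -1044.7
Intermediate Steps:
Function('F')(T, c) = Add(-12, Mul(-1, T))
Mul(-590258, Pow(Function('F')(Add(-178, Mul(-1, 399)), 453), -1)) = Mul(-590258, Pow(Add(-12, Mul(-1, Add(-178, Mul(-1, 399)))), -1)) = Mul(-590258, Pow(Add(-12, Mul(-1, Add(-178, -399))), -1)) = Mul(-590258, Pow(Add(-12, Mul(-1, -577)), -1)) = Mul(-590258, Pow(Add(-12, 577), -1)) = Mul(-590258, Pow(565, -1)) = Mul(-590258, Rational(1, 565)) = Rational(-590258, 565)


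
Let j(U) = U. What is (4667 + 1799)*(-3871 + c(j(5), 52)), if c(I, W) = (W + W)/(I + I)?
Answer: -124813198/5 ≈ -2.4963e+7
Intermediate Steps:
c(I, W) = W/I (c(I, W) = (2*W)/((2*I)) = (2*W)*(1/(2*I)) = W/I)
(4667 + 1799)*(-3871 + c(j(5), 52)) = (4667 + 1799)*(-3871 + 52/5) = 6466*(-3871 + 52*(⅕)) = 6466*(-3871 + 52/5) = 6466*(-19303/5) = -124813198/5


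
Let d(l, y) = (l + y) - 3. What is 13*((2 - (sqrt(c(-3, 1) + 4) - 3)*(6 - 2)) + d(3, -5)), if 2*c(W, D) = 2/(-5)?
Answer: 117 - 52*sqrt(95)/5 ≈ 15.633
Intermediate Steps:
c(W, D) = -1/5 (c(W, D) = (2/(-5))/2 = (2*(-1/5))/2 = (1/2)*(-2/5) = -1/5)
d(l, y) = -3 + l + y
13*((2 - (sqrt(c(-3, 1) + 4) - 3)*(6 - 2)) + d(3, -5)) = 13*((2 - (sqrt(-1/5 + 4) - 3)*(6 - 2)) + (-3 + 3 - 5)) = 13*((2 - (sqrt(19/5) - 3)*4) - 5) = 13*((2 - (sqrt(95)/5 - 3)*4) - 5) = 13*((2 - (-3 + sqrt(95)/5)*4) - 5) = 13*((2 - (-12 + 4*sqrt(95)/5)) - 5) = 13*((2 + (12 - 4*sqrt(95)/5)) - 5) = 13*((14 - 4*sqrt(95)/5) - 5) = 13*(9 - 4*sqrt(95)/5) = 117 - 52*sqrt(95)/5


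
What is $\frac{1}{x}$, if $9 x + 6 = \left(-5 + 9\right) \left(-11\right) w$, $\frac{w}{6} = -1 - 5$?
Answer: $\frac{3}{526} \approx 0.0057034$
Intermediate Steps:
$w = -36$ ($w = 6 \left(-1 - 5\right) = 6 \left(-6\right) = -36$)
$x = \frac{526}{3}$ ($x = - \frac{2}{3} + \frac{\left(-5 + 9\right) \left(-11\right) \left(-36\right)}{9} = - \frac{2}{3} + \frac{4 \left(-11\right) \left(-36\right)}{9} = - \frac{2}{3} + \frac{\left(-44\right) \left(-36\right)}{9} = - \frac{2}{3} + \frac{1}{9} \cdot 1584 = - \frac{2}{3} + 176 = \frac{526}{3} \approx 175.33$)
$\frac{1}{x} = \frac{1}{\frac{526}{3}} = \frac{3}{526}$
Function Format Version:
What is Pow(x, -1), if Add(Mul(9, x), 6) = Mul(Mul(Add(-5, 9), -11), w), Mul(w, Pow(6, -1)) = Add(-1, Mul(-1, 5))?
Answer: Rational(3, 526) ≈ 0.0057034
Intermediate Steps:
w = -36 (w = Mul(6, Add(-1, Mul(-1, 5))) = Mul(6, Add(-1, -5)) = Mul(6, -6) = -36)
x = Rational(526, 3) (x = Add(Rational(-2, 3), Mul(Rational(1, 9), Mul(Mul(Add(-5, 9), -11), -36))) = Add(Rational(-2, 3), Mul(Rational(1, 9), Mul(Mul(4, -11), -36))) = Add(Rational(-2, 3), Mul(Rational(1, 9), Mul(-44, -36))) = Add(Rational(-2, 3), Mul(Rational(1, 9), 1584)) = Add(Rational(-2, 3), 176) = Rational(526, 3) ≈ 175.33)
Pow(x, -1) = Pow(Rational(526, 3), -1) = Rational(3, 526)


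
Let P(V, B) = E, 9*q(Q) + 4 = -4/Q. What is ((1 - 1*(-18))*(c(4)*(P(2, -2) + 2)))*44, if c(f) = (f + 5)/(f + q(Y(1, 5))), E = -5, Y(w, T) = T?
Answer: -84645/13 ≈ -6511.2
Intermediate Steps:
q(Q) = -4/9 - 4/(9*Q) (q(Q) = -4/9 + (-4/Q)/9 = -4/9 - 4/(9*Q))
P(V, B) = -5
c(f) = (5 + f)/(-8/15 + f) (c(f) = (f + 5)/(f + (4/9)*(-1 - 1*5)/5) = (5 + f)/(f + (4/9)*(⅕)*(-1 - 5)) = (5 + f)/(f + (4/9)*(⅕)*(-6)) = (5 + f)/(f - 8/15) = (5 + f)/(-8/15 + f))
((1 - 1*(-18))*(c(4)*(P(2, -2) + 2)))*44 = ((1 - 1*(-18))*((15*(5 + 4)/(-8 + 15*4))*(-5 + 2)))*44 = ((1 + 18)*((15*9/(-8 + 60))*(-3)))*44 = (19*((15*9/52)*(-3)))*44 = (19*((15*(1/52)*9)*(-3)))*44 = (19*((135/52)*(-3)))*44 = (19*(-405/52))*44 = -7695/52*44 = -84645/13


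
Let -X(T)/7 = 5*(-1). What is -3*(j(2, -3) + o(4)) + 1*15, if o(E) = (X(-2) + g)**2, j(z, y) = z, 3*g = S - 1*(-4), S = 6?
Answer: -13198/3 ≈ -4399.3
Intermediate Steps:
X(T) = 35 (X(T) = -35*(-1) = -7*(-5) = 35)
g = 10/3 (g = (6 - 1*(-4))/3 = (6 + 4)/3 = (1/3)*10 = 10/3 ≈ 3.3333)
o(E) = 13225/9 (o(E) = (35 + 10/3)**2 = (115/3)**2 = 13225/9)
-3*(j(2, -3) + o(4)) + 1*15 = -3*(2 + 13225/9) + 1*15 = -3*13243/9 + 15 = -13243/3 + 15 = -13198/3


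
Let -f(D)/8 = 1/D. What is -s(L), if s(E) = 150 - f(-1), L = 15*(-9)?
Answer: -142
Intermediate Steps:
f(D) = -8/D
L = -135
s(E) = 142 (s(E) = 150 - (-8)/(-1) = 150 - (-8)*(-1) = 150 - 1*8 = 150 - 8 = 142)
-s(L) = -1*142 = -142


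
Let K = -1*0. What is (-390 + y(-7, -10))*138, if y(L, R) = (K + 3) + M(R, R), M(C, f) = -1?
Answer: -53544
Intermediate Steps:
K = 0
y(L, R) = 2 (y(L, R) = (0 + 3) - 1 = 3 - 1 = 2)
(-390 + y(-7, -10))*138 = (-390 + 2)*138 = -388*138 = -53544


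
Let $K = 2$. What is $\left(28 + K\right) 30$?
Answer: $900$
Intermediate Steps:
$\left(28 + K\right) 30 = \left(28 + 2\right) 30 = 30 \cdot 30 = 900$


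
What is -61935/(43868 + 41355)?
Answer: -61935/85223 ≈ -0.72674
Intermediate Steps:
-61935/(43868 + 41355) = -61935/85223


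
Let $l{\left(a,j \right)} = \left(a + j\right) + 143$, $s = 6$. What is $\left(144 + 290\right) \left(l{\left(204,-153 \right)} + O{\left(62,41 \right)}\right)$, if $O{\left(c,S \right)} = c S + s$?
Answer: $1190028$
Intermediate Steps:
$l{\left(a,j \right)} = 143 + a + j$
$O{\left(c,S \right)} = 6 + S c$ ($O{\left(c,S \right)} = c S + 6 = S c + 6 = 6 + S c$)
$\left(144 + 290\right) \left(l{\left(204,-153 \right)} + O{\left(62,41 \right)}\right) = \left(144 + 290\right) \left(\left(143 + 204 - 153\right) + \left(6 + 41 \cdot 62\right)\right) = 434 \left(194 + \left(6 + 2542\right)\right) = 434 \left(194 + 2548\right) = 434 \cdot 2742 = 1190028$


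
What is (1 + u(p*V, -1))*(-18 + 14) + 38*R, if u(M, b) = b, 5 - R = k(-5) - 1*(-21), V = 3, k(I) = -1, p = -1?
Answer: -570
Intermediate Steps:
R = -15 (R = 5 - (-1 - 1*(-21)) = 5 - (-1 + 21) = 5 - 1*20 = 5 - 20 = -15)
(1 + u(p*V, -1))*(-18 + 14) + 38*R = (1 - 1)*(-18 + 14) + 38*(-15) = 0*(-4) - 570 = 0 - 570 = -570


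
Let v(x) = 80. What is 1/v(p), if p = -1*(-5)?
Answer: 1/80 ≈ 0.012500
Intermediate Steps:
p = 5
1/v(p) = 1/80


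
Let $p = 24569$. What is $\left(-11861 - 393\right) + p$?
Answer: $12315$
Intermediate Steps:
$\left(-11861 - 393\right) + p = \left(-11861 - 393\right) + 24569 = -12254 + 24569 = 12315$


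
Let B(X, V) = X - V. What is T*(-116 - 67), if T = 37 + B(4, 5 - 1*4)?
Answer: -7320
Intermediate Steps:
T = 40 (T = 37 + (4 - (5 - 1*4)) = 37 + (4 - (5 - 4)) = 37 + (4 - 1*1) = 37 + (4 - 1) = 37 + 3 = 40)
T*(-116 - 67) = 40*(-116 - 67) = 40*(-183) = -7320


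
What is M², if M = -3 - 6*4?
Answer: 729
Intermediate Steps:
M = -27 (M = -3 - 24 = -27)
M² = (-27)² = 729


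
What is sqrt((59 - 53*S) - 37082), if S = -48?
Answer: 3*I*sqrt(3831) ≈ 185.69*I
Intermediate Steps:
sqrt((59 - 53*S) - 37082) = sqrt((59 - 53*(-48)) - 37082) = sqrt((59 + 2544) - 37082) = sqrt(2603 - 37082) = sqrt(-34479) = 3*I*sqrt(3831)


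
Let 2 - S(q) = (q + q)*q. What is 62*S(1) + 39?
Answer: 39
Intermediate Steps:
S(q) = 2 - 2*q² (S(q) = 2 - (q + q)*q = 2 - 2*q*q = 2 - 2*q²)
62*S(1) + 39 = 62*(2 - 2*1²) + 39 = 62*(2 - 2*1) + 39 = 62*(2 - 2) + 39 = 62*0 + 39 = 0 + 39 = 39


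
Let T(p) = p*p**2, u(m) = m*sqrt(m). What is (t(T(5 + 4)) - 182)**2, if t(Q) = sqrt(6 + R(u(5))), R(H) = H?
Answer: (182 - sqrt(6 + 5*sqrt(5)))**2 ≈ 31632.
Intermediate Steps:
u(m) = m**(3/2)
T(p) = p**3
t(Q) = sqrt(6 + 5*sqrt(5)) (t(Q) = sqrt(6 + 5**(3/2)) = sqrt(6 + 5*sqrt(5)))
(t(T(5 + 4)) - 182)**2 = (sqrt(6 + 5*sqrt(5)) - 182)**2 = (-182 + sqrt(6 + 5*sqrt(5)))**2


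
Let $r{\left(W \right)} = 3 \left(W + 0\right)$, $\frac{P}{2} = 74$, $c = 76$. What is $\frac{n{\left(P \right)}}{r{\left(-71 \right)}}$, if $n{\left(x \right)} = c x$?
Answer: $- \frac{11248}{213} \approx -52.807$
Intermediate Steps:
$P = 148$ ($P = 2 \cdot 74 = 148$)
$r{\left(W \right)} = 3 W$
$n{\left(x \right)} = 76 x$
$\frac{n{\left(P \right)}}{r{\left(-71 \right)}} = \frac{76 \cdot 148}{3 \left(-71\right)} = \frac{11248}{-213} = 11248 \left(- \frac{1}{213}\right) = - \frac{11248}{213}$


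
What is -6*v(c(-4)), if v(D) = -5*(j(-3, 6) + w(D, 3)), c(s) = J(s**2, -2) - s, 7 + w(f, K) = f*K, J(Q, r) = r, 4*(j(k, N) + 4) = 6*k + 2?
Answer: -270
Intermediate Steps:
j(k, N) = -7/2 + 3*k/2 (j(k, N) = -4 + (6*k + 2)/4 = -4 + (2 + 6*k)/4 = -4 + (1/2 + 3*k/2) = -7/2 + 3*k/2)
w(f, K) = -7 + K*f (w(f, K) = -7 + f*K = -7 + K*f)
c(s) = -2 - s
v(D) = 75 - 15*D (v(D) = -5*((-7/2 + (3/2)*(-3)) + (-7 + 3*D)) = -5*((-7/2 - 9/2) + (-7 + 3*D)) = -5*(-8 + (-7 + 3*D)) = -5*(-15 + 3*D) = 75 - 15*D)
-6*v(c(-4)) = -6*(75 - 15*(-2 - 1*(-4))) = -6*(75 - 15*(-2 + 4)) = -6*(75 - 15*2) = -6*(75 - 30) = -6*45 = -270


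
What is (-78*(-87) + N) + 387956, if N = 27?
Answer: 394769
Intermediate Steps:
(-78*(-87) + N) + 387956 = (-78*(-87) + 27) + 387956 = (6786 + 27) + 387956 = 6813 + 387956 = 394769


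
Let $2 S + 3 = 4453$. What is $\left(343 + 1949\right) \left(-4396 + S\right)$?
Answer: $-4975932$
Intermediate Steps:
$S = 2225$ ($S = - \frac{3}{2} + \frac{1}{2} \cdot 4453 = - \frac{3}{2} + \frac{4453}{2} = 2225$)
$\left(343 + 1949\right) \left(-4396 + S\right) = \left(343 + 1949\right) \left(-4396 + 2225\right) = 2292 \left(-2171\right) = -4975932$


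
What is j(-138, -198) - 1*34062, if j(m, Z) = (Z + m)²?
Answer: 78834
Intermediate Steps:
j(-138, -198) - 1*34062 = (-198 - 138)² - 1*34062 = (-336)² - 34062 = 112896 - 34062 = 78834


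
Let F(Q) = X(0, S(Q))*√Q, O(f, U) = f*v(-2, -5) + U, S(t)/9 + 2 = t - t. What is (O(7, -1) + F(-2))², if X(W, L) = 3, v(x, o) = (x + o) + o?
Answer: 7207 - 510*I*√2 ≈ 7207.0 - 721.25*I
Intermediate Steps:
v(x, o) = x + 2*o (v(x, o) = (o + x) + o = x + 2*o)
S(t) = -18 (S(t) = -18 + 9*(t - t) = -18 + 9*0 = -18 + 0 = -18)
O(f, U) = U - 12*f (O(f, U) = f*(-2 + 2*(-5)) + U = f*(-2 - 10) + U = f*(-12) + U = -12*f + U = U - 12*f)
F(Q) = 3*√Q
(O(7, -1) + F(-2))² = ((-1 - 12*7) + 3*√(-2))² = ((-1 - 84) + 3*(I*√2))² = (-85 + 3*I*√2)²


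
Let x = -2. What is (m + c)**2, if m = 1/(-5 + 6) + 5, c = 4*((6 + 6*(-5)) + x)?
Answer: 9604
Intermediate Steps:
c = -104 (c = 4*((6 + 6*(-5)) - 2) = 4*((6 - 30) - 2) = 4*(-24 - 2) = 4*(-26) = -104)
m = 6 (m = 1/1 + 5 = 1*1 + 5 = 1 + 5 = 6)
(m + c)**2 = (6 - 104)**2 = (-98)**2 = 9604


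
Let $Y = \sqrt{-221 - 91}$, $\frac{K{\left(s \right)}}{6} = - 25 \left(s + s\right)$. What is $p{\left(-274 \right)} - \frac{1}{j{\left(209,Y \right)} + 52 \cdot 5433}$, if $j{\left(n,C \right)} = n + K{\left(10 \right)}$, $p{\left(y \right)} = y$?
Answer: $- \frac{76644651}{279725} \approx -274.0$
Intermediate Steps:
$K{\left(s \right)} = - 300 s$ ($K{\left(s \right)} = 6 \left(- 25 \left(s + s\right)\right) = 6 \left(- 25 \cdot 2 s\right) = 6 \left(- 50 s\right) = - 300 s$)
$Y = 2 i \sqrt{78}$ ($Y = \sqrt{-312} = 2 i \sqrt{78} \approx 17.664 i$)
$j{\left(n,C \right)} = -3000 + n$ ($j{\left(n,C \right)} = n - 3000 = -3000 + n$)
$p{\left(-274 \right)} - \frac{1}{j{\left(209,Y \right)} + 52 \cdot 5433} = -274 - \frac{1}{\left(-3000 + 209\right) + 52 \cdot 5433} = -274 - \frac{1}{-2791 + 282516} = -274 - \frac{1}{279725} = - \frac{76644651}{279725}$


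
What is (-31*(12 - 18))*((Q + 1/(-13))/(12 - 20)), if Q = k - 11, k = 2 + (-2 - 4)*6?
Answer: 27249/26 ≈ 1048.0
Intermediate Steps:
k = -34 (k = 2 - 6*6 = 2 - 36 = -34)
Q = -45 (Q = -34 - 11 = -45)
(-31*(12 - 18))*((Q + 1/(-13))/(12 - 20)) = (-31*(12 - 18))*((-45 + 1/(-13))/(12 - 20)) = (-31*(-6))*((-45 - 1/13)/(-8)) = 186*(-586/13*(-⅛)) = 186*(293/52) = 27249/26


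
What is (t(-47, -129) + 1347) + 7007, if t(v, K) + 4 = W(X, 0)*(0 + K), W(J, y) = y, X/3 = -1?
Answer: 8350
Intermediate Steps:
X = -3 (X = 3*(-1) = -3)
t(v, K) = -4 (t(v, K) = -4 + 0*(0 + K) = -4 + 0*K = -4 + 0 = -4)
(t(-47, -129) + 1347) + 7007 = (-4 + 1347) + 7007 = 1343 + 7007 = 8350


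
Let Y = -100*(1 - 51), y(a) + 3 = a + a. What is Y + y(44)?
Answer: 5085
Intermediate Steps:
y(a) = -3 + 2*a (y(a) = -3 + (a + a) = -3 + 2*a)
Y = 5000 (Y = -100*(-50) = 5000)
Y + y(44) = 5000 + (-3 + 2*44) = 5000 + (-3 + 88) = 5000 + 85 = 5085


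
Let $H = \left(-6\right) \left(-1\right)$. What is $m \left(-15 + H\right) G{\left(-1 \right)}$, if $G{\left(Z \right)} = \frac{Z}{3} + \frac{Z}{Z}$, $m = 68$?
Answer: $-408$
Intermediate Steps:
$H = 6$
$G{\left(Z \right)} = 1 + \frac{Z}{3}$ ($G{\left(Z \right)} = Z \frac{1}{3} + 1 = \frac{Z}{3} + 1 = 1 + \frac{Z}{3}$)
$m \left(-15 + H\right) G{\left(-1 \right)} = 68 \left(-15 + 6\right) \left(1 + \frac{1}{3} \left(-1\right)\right) = 68 \left(- 9 \left(1 - \frac{1}{3}\right)\right) = 68 \left(\left(-9\right) \frac{2}{3}\right) = 68 \left(-6\right) = -408$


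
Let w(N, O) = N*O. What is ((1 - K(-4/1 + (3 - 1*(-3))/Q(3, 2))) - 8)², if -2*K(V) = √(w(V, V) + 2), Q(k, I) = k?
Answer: (14 - √6)²/4 ≈ 33.354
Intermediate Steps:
K(V) = -√(2 + V²)/2 (K(V) = -√(V*V + 2)/2 = -√(V² + 2)/2 = -√(2 + V²)/2)
((1 - K(-4/1 + (3 - 1*(-3))/Q(3, 2))) - 8)² = ((1 - (-1)*√(2 + (-4/1 + (3 - 1*(-3))/3)²)/2) - 8)² = ((1 - (-1)*√(2 + (-4*1 + (3 + 3)*(⅓))²)/2) - 8)² = ((1 - (-1)*√(2 + (-4 + 6*(⅓))²)/2) - 8)² = ((1 - (-1)*√(2 + (-4 + 2)²)/2) - 8)² = ((1 - (-1)*√(2 + (-2)²)/2) - 8)² = ((1 - (-1)*√(2 + 4)/2) - 8)² = ((1 - (-1)*√6/2) - 8)² = ((1 + √6/2) - 8)² = (-7 + √6/2)²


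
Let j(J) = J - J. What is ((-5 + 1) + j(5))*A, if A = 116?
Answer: -464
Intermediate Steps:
j(J) = 0
((-5 + 1) + j(5))*A = ((-5 + 1) + 0)*116 = (-4 + 0)*116 = -4*116 = -464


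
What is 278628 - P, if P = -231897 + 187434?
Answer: 323091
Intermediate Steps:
P = -44463
278628 - P = 278628 - 1*(-44463) = 278628 + 44463 = 323091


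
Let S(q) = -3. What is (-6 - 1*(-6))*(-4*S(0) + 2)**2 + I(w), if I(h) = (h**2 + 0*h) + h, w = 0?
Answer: 0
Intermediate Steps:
I(h) = h + h**2 (I(h) = (h**2 + 0) + h = h**2 + h = h + h**2)
(-6 - 1*(-6))*(-4*S(0) + 2)**2 + I(w) = (-6 - 1*(-6))*(-4*(-3) + 2)**2 + 0*(1 + 0) = (-6 + 6)*(12 + 2)**2 + 0*1 = 0*14**2 + 0 = 0*196 + 0 = 0 + 0 = 0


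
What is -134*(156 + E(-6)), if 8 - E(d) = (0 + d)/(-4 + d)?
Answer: -109478/5 ≈ -21896.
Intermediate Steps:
E(d) = 8 - d/(-4 + d) (E(d) = 8 - (0 + d)/(-4 + d) = 8 - d/(-4 + d))
-134*(156 + E(-6)) = -134*(156 + (-32 + 7*(-6))/(-4 - 6)) = -134*(156 + (-32 - 42)/(-10)) = -134*(156 - ⅒*(-74)) = -134*(156 + 37/5) = -134*817/5 = -109478/5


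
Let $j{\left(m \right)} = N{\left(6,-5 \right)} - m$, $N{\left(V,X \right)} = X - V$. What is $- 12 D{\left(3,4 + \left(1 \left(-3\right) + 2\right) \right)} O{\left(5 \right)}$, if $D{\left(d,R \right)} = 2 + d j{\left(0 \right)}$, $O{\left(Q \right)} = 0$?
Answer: $0$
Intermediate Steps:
$j{\left(m \right)} = -11 - m$ ($j{\left(m \right)} = \left(-5 - 6\right) - m = -11 - m$)
$D{\left(d,R \right)} = 2 - 11 d$ ($D{\left(d,R \right)} = 2 + d \left(-11 - 0\right) = 2 + d \left(-11 + 0\right) = 2 + d \left(-11\right) = 2 - 11 d$)
$- 12 D{\left(3,4 + \left(1 \left(-3\right) + 2\right) \right)} O{\left(5 \right)} = - 12 \left(2 - 33\right) 0 = \left(-12\right) \left(-31\right) 0 = 372 \cdot 0 = 0$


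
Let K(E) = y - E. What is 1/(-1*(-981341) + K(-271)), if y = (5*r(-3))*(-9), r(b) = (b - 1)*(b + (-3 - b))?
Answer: 1/981072 ≈ 1.0193e-6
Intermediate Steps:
r(b) = 3 - 3*b (r(b) = (-1 + b)*(-3) = 3 - 3*b)
y = -540 (y = (5*(3 - 3*(-3)))*(-9) = (5*(3 + 9))*(-9) = (5*12)*(-9) = 60*(-9) = -540)
K(E) = -540 - E
1/(-1*(-981341) + K(-271)) = 1/(-1*(-981341) + (-540 - 1*(-271))) = 1/(981341 + (-540 + 271)) = 1/(981341 - 269) = 1/981072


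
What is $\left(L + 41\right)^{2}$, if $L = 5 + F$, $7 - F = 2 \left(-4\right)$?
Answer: $3721$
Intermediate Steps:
$F = 15$ ($F = 7 - 2 \left(-4\right) = 7 - -8 = 7 + 8 = 15$)
$L = 20$ ($L = 5 + 15 = 20$)
$\left(L + 41\right)^{2} = \left(20 + 41\right)^{2} = 61^{2} = 3721$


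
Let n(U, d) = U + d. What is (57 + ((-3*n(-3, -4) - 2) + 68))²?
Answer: 20736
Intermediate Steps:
(57 + ((-3*n(-3, -4) - 2) + 68))² = (57 + ((-3*(-3 - 4) - 2) + 68))² = (57 + ((-3*(-7) - 2) + 68))² = (57 + ((21 - 2) + 68))² = (57 + (19 + 68))² = (57 + 87)² = 144² = 20736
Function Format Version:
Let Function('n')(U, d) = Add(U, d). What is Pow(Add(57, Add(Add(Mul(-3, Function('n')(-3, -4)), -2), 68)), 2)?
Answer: 20736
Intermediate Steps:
Pow(Add(57, Add(Add(Mul(-3, Function('n')(-3, -4)), -2), 68)), 2) = Pow(Add(57, Add(Add(Mul(-3, Add(-3, -4)), -2), 68)), 2) = Pow(Add(57, Add(Add(Mul(-3, -7), -2), 68)), 2) = Pow(Add(57, Add(Add(21, -2), 68)), 2) = Pow(Add(57, Add(19, 68)), 2) = Pow(Add(57, 87), 2) = Pow(144, 2) = 20736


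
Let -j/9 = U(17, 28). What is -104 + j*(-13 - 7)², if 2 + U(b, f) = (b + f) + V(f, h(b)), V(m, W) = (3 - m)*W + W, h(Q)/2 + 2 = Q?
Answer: 2437096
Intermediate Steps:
h(Q) = -4 + 2*Q
V(m, W) = W + W*(3 - m) (V(m, W) = W*(3 - m) + W = W + W*(3 - m))
U(b, f) = -2 + b + f + (-4 + 2*b)*(4 - f) (U(b, f) = -2 + ((b + f) + (-4 + 2*b)*(4 - f)) = -2 + (b + f + (-4 + 2*b)*(4 - f)) = -2 + b + f + (-4 + 2*b)*(4 - f))
j = 6093 (j = -9*(-2 + 17 + 28 - 2*(-4 + 28)*(-2 + 17)) = -9*(-2 + 17 + 28 - 2*24*15) = -9*(-2 + 17 + 28 - 720) = -9*(-677) = 6093)
-104 + j*(-13 - 7)² = -104 + 6093*(-13 - 7)² = -104 + 6093*(-20)² = -104 + 6093*400 = -104 + 2437200 = 2437096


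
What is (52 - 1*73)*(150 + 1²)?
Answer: -3171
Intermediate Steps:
(52 - 1*73)*(150 + 1²) = (52 - 73)*(150 + 1) = -21*151 = -3171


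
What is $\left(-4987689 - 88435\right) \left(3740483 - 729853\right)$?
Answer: $-15282331198120$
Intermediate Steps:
$\left(-4987689 - 88435\right) \left(3740483 - 729853\right) = \left(-5076124\right) 3010630 = -15282331198120$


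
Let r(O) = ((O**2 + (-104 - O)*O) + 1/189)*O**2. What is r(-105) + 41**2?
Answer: 361184218/3 ≈ 1.2039e+8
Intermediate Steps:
r(O) = O**2*(1/189 + O**2 + O*(-104 - O)) (r(O) = ((O**2 + O*(-104 - O)) + 1/189)*O**2 = (1/189 + O**2 + O*(-104 - O))*O**2 = O**2*(1/189 + O**2 + O*(-104 - O)))
r(-105) + 41**2 = (1/189)*(-105)**2*(1 - 19656*(-105)) + 41**2 = (1/189)*11025*(1 + 2063880) + 1681 = (1/189)*11025*2063881 + 1681 = 361179175/3 + 1681 = 361184218/3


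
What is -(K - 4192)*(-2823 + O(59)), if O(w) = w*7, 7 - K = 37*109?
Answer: -19805380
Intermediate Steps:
K = -4026 (K = 7 - 37*109 = 7 - 1*4033 = 7 - 4033 = -4026)
O(w) = 7*w
-(K - 4192)*(-2823 + O(59)) = -(-4026 - 4192)*(-2823 + 7*59) = -(-8218)*(-2823 + 413) = -(-8218)*(-2410) = -1*19805380 = -19805380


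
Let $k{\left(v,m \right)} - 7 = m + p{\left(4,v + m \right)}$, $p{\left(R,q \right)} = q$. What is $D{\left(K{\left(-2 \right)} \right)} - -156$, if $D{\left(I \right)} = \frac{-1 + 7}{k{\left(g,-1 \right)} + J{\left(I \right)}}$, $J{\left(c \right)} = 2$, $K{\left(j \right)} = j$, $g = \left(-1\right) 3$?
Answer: $\frac{315}{2} \approx 157.5$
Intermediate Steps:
$g = -3$
$k{\left(v,m \right)} = 7 + v + 2 m$ ($k{\left(v,m \right)} = 7 + \left(m + \left(v + m\right)\right) = 7 + \left(m + \left(m + v\right)\right) = 7 + \left(v + 2 m\right) = 7 + v + 2 m$)
$D{\left(I \right)} = \frac{3}{2}$ ($D{\left(I \right)} = \frac{-1 + 7}{\left(7 - 3 + 2 \left(-1\right)\right) + 2} = \frac{6}{\left(7 - 3 - 2\right) + 2} = \frac{6}{2 + 2} = \frac{6}{4} = 6 \cdot \frac{1}{4} = \frac{3}{2}$)
$D{\left(K{\left(-2 \right)} \right)} - -156 = \frac{3}{2} - -156 = \frac{3}{2} + 156 = \frac{315}{2}$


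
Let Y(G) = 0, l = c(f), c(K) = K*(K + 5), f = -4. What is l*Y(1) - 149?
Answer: -149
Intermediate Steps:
c(K) = K*(5 + K)
l = -4 (l = -4*(5 - 4) = -4*1 = -4)
l*Y(1) - 149 = -4*0 - 149 = 0 - 149 = -149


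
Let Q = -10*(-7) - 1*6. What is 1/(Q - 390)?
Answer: -1/326 ≈ -0.0030675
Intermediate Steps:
Q = 64 (Q = 70 - 6 = 64)
1/(Q - 390) = 1/(64 - 390) = 1/(-326) = -1/326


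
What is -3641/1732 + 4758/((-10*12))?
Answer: -180787/4330 ≈ -41.752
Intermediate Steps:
-3641/1732 + 4758/((-10*12)) = -3641*1/1732 + 4758/(-120) = -3641/1732 + 4758*(-1/120) = -3641/1732 - 793/20 = -180787/4330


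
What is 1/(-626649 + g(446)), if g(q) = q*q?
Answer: -1/427733 ≈ -2.3379e-6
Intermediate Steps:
g(q) = q²
1/(-626649 + g(446)) = 1/(-626649 + 446²) = 1/(-626649 + 198916) = 1/(-427733) = -1/427733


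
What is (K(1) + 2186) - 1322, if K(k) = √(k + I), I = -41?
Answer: 864 + 2*I*√10 ≈ 864.0 + 6.3246*I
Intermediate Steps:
K(k) = √(-41 + k) (K(k) = √(k - 41) = √(-41 + k))
(K(1) + 2186) - 1322 = (√(-41 + 1) + 2186) - 1322 = (√(-40) + 2186) - 1322 = (2*I*√10 + 2186) - 1322 = (2186 + 2*I*√10) - 1322 = 864 + 2*I*√10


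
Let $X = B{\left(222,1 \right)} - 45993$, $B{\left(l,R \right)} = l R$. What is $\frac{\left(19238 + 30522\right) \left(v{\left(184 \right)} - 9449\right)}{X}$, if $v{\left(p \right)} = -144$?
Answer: $\frac{477347680}{45771} \approx 10429.0$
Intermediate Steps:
$B{\left(l,R \right)} = R l$
$X = -45771$ ($X = 1 \cdot 222 - 45993 = 222 - 45993 = -45771$)
$\frac{\left(19238 + 30522\right) \left(v{\left(184 \right)} - 9449\right)}{X} = \frac{\left(19238 + 30522\right) \left(-144 - 9449\right)}{-45771} = 49760 \left(-9593\right) \left(- \frac{1}{45771}\right) = \left(-477347680\right) \left(- \frac{1}{45771}\right) = \frac{477347680}{45771}$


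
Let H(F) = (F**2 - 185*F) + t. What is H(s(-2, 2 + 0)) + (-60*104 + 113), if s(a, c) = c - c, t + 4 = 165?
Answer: -5966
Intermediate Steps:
t = 161 (t = -4 + 165 = 161)
s(a, c) = 0
H(F) = 161 + F**2 - 185*F (H(F) = (F**2 - 185*F) + 161 = 161 + F**2 - 185*F)
H(s(-2, 2 + 0)) + (-60*104 + 113) = (161 + 0**2 - 185*0) + (-60*104 + 113) = (161 + 0 + 0) + (-6240 + 113) = 161 - 6127 = -5966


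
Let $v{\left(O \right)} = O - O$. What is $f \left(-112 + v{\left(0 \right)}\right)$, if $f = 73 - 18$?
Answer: $-6160$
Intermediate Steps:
$f = 55$ ($f = 73 - 18 = 55$)
$v{\left(O \right)} = 0$
$f \left(-112 + v{\left(0 \right)}\right) = 55 \left(-112 + 0\right) = 55 \left(-112\right) = -6160$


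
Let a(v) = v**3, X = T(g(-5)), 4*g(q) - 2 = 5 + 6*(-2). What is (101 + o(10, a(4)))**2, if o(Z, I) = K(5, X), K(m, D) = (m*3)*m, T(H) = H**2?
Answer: 30976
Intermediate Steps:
g(q) = -5/4 (g(q) = 1/2 + (5 + 6*(-2))/4 = 1/2 + (5 - 12)/4 = 1/2 + (1/4)*(-7) = 1/2 - 7/4 = -5/4)
X = 25/16 (X = (-5/4)**2 = 25/16 ≈ 1.5625)
K(m, D) = 3*m**2 (K(m, D) = (3*m)*m = 3*m**2)
o(Z, I) = 75 (o(Z, I) = 3*5**2 = 3*25 = 75)
(101 + o(10, a(4)))**2 = (101 + 75)**2 = 176**2 = 30976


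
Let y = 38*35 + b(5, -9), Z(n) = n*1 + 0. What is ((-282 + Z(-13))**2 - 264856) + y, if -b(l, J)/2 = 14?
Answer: -176529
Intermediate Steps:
Z(n) = n (Z(n) = n + 0 = n)
b(l, J) = -28 (b(l, J) = -2*14 = -28)
y = 1302 (y = 38*35 - 28 = 1330 - 28 = 1302)
((-282 + Z(-13))**2 - 264856) + y = ((-282 - 13)**2 - 264856) + 1302 = ((-295)**2 - 264856) + 1302 = (87025 - 264856) + 1302 = -177831 + 1302 = -176529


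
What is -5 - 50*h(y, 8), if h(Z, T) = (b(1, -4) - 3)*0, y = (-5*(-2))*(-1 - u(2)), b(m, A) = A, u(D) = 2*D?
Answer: -5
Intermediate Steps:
y = -50 (y = (-5*(-2))*(-1 - 2*2) = 10*(-1 - 1*4) = 10*(-1 - 4) = 10*(-5) = -50)
h(Z, T) = 0 (h(Z, T) = (-4 - 3)*0 = -7*0 = 0)
-5 - 50*h(y, 8) = -5 - 50*0 = -5 + 0 = -5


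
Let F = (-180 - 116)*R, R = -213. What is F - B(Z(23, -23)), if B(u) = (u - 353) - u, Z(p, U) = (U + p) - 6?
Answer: 63401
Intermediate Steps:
Z(p, U) = -6 + U + p
B(u) = -353 (B(u) = (-353 + u) - u = -353)
F = 63048 (F = (-180 - 116)*(-213) = -296*(-213) = 63048)
F - B(Z(23, -23)) = 63048 - 1*(-353) = 63048 + 353 = 63401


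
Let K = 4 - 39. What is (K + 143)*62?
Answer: 6696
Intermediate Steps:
K = -35
(K + 143)*62 = (-35 + 143)*62 = 108*62 = 6696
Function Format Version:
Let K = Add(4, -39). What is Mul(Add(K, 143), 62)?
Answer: 6696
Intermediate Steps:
K = -35
Mul(Add(K, 143), 62) = Mul(Add(-35, 143), 62) = Mul(108, 62) = 6696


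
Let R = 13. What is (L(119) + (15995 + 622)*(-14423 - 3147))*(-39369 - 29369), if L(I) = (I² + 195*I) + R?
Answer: 20066224551518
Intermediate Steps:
L(I) = 13 + I² + 195*I (L(I) = (I² + 195*I) + 13 = 13 + I² + 195*I)
(L(119) + (15995 + 622)*(-14423 - 3147))*(-39369 - 29369) = ((13 + 119² + 195*119) + (15995 + 622)*(-14423 - 3147))*(-39369 - 29369) = ((13 + 14161 + 23205) + 16617*(-17570))*(-68738) = (37379 - 291960690)*(-68738) = -291923311*(-68738) = 20066224551518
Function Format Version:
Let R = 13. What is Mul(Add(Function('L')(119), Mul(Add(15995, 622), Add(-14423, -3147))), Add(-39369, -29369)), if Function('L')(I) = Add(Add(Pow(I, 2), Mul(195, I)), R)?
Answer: 20066224551518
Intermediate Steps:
Function('L')(I) = Add(13, Pow(I, 2), Mul(195, I)) (Function('L')(I) = Add(Add(Pow(I, 2), Mul(195, I)), 13) = Add(13, Pow(I, 2), Mul(195, I)))
Mul(Add(Function('L')(119), Mul(Add(15995, 622), Add(-14423, -3147))), Add(-39369, -29369)) = Mul(Add(Add(13, Pow(119, 2), Mul(195, 119)), Mul(Add(15995, 622), Add(-14423, -3147))), Add(-39369, -29369)) = Mul(Add(Add(13, 14161, 23205), Mul(16617, -17570)), -68738) = Mul(Add(37379, -291960690), -68738) = Mul(-291923311, -68738) = 20066224551518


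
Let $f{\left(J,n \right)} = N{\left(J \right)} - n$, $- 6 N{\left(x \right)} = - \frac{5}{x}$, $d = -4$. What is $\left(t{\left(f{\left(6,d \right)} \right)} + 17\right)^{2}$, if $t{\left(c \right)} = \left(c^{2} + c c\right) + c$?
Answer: $\frac{1288738201}{419904} \approx 3069.1$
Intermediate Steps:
$N{\left(x \right)} = \frac{5}{6 x}$ ($N{\left(x \right)} = - \frac{\left(-5\right) \frac{1}{x}}{6} = \frac{5}{6 x}$)
$f{\left(J,n \right)} = - n + \frac{5}{6 J}$ ($f{\left(J,n \right)} = \frac{5}{6 J} - n = - n + \frac{5}{6 J}$)
$t{\left(c \right)} = c + 2 c^{2}$ ($t{\left(c \right)} = \left(c^{2} + c^{2}\right) + c = 2 c^{2} + c = c + 2 c^{2}$)
$\left(t{\left(f{\left(6,d \right)} \right)} + 17\right)^{2} = \left(\left(\left(-1\right) \left(-4\right) + \frac{5}{6 \cdot 6}\right) \left(1 + 2 \left(\left(-1\right) \left(-4\right) + \frac{5}{6 \cdot 6}\right)\right) + 17\right)^{2} = \left(\left(4 + \frac{5}{6} \cdot \frac{1}{6}\right) \left(1 + 2 \left(4 + \frac{5}{6} \cdot \frac{1}{6}\right)\right) + 17\right)^{2} = \left(\left(4 + \frac{5}{36}\right) \left(1 + 2 \left(4 + \frac{5}{36}\right)\right) + 17\right)^{2} = \left(\frac{149 \left(1 + 2 \cdot \frac{149}{36}\right)}{36} + 17\right)^{2} = \left(\frac{149 \left(1 + \frac{149}{18}\right)}{36} + 17\right)^{2} = \left(\frac{149}{36} \cdot \frac{167}{18} + 17\right)^{2} = \left(\frac{24883}{648} + 17\right)^{2} = \left(\frac{35899}{648}\right)^{2} = \frac{1288738201}{419904}$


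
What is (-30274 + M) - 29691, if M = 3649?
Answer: -56316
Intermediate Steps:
(-30274 + M) - 29691 = (-30274 + 3649) - 29691 = -26625 - 29691 = -56316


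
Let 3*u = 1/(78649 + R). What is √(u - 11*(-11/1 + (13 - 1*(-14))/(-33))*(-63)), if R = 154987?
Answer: I*√1005879469914813/350454 ≈ 90.499*I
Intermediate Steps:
u = 1/700908 (u = 1/(3*(78649 + 154987)) = (⅓)/233636 = (⅓)*(1/233636) = 1/700908 ≈ 1.4267e-6)
√(u - 11*(-11/1 + (13 - 1*(-14))/(-33))*(-63)) = √(1/700908 - 11*(-11/1 + (13 - 1*(-14))/(-33))*(-63)) = √(1/700908 - 11*(-11*1 + (13 + 14)*(-1/33))*(-63)) = √(1/700908 - 11*(-11 + 27*(-1/33))*(-63)) = √(1/700908 - 11*(-11 - 9/11)*(-63)) = √(1/700908 - 11*(-130/11)*(-63)) = √(1/700908 + 130*(-63)) = √(1/700908 - 8190) = √(-5740436519/700908) = I*√1005879469914813/350454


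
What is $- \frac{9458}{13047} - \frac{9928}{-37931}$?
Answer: $- \frac{229220782}{494885757} \approx -0.46318$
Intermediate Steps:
$- \frac{9458}{13047} - \frac{9928}{-37931} = \left(-9458\right) \frac{1}{13047} - - \frac{9928}{37931} = - \frac{9458}{13047} + \frac{9928}{37931} = - \frac{229220782}{494885757}$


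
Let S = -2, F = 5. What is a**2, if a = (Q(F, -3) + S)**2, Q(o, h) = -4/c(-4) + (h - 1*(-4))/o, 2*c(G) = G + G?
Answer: 256/625 ≈ 0.40960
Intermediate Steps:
c(G) = G (c(G) = (G + G)/2 = (2*G)/2 = G)
Q(o, h) = 1 + (4 + h)/o (Q(o, h) = -4/(-4) + (h - 1*(-4))/o = -4*(-1/4) + (h + 4)/o = 1 + (4 + h)/o)
a = 16/25 (a = ((4 - 3 + 5)/5 - 2)**2 = ((1/5)*6 - 2)**2 = (6/5 - 2)**2 = (-4/5)**2 = 16/25 ≈ 0.64000)
a**2 = (16/25)**2 = 256/625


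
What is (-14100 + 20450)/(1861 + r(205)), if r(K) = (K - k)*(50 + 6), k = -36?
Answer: 6350/15357 ≈ 0.41349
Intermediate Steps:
r(K) = 2016 + 56*K (r(K) = (K - 1*(-36))*(50 + 6) = (K + 36)*56 = (36 + K)*56 = 2016 + 56*K)
(-14100 + 20450)/(1861 + r(205)) = (-14100 + 20450)/(1861 + (2016 + 56*205)) = 6350/(1861 + (2016 + 11480)) = 6350/(1861 + 13496) = 6350/15357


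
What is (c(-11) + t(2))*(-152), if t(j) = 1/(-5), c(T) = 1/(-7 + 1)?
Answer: 836/15 ≈ 55.733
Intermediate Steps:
c(T) = -⅙ (c(T) = 1/(-6) = -⅙)
t(j) = -⅕
(c(-11) + t(2))*(-152) = (-⅙ - ⅕)*(-152) = -11/30*(-152) = 836/15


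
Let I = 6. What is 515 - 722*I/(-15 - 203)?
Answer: 58301/109 ≈ 534.87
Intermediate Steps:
515 - 722*I/(-15 - 203) = 515 - 4332/(-15 - 203) = 515 - 4332/(-218) = 515 - 4332*(-1)/218 = 515 - 722*(-3/109) = 515 + 2166/109 = 58301/109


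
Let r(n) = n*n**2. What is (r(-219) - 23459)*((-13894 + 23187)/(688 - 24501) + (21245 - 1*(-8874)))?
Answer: -7550057745672772/23813 ≈ -3.1706e+11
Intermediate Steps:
r(n) = n**3
(r(-219) - 23459)*((-13894 + 23187)/(688 - 24501) + (21245 - 1*(-8874))) = ((-219)**3 - 23459)*((-13894 + 23187)/(688 - 24501) + (21245 - 1*(-8874))) = (-10503459 - 23459)*(9293/(-23813) + (21245 + 8874)) = -10526918*(9293*(-1/23813) + 30119) = -10526918*(-9293/23813 + 30119) = -10526918*717214454/23813 = -7550057745672772/23813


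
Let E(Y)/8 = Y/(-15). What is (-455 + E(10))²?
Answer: 1907161/9 ≈ 2.1191e+5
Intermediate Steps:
E(Y) = -8*Y/15 (E(Y) = 8*(Y/(-15)) = 8*(Y*(-1/15)) = 8*(-Y/15) = -8*Y/15)
(-455 + E(10))² = (-455 - 8/15*10)² = (-455 - 16/3)² = (-1381/3)² = 1907161/9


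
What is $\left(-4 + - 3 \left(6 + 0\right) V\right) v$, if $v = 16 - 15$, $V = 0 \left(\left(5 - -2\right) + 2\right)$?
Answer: $-4$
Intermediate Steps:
$V = 0$ ($V = 0 \left(\left(5 + 2\right) + 2\right) = 0 \left(7 + 2\right) = 0 \cdot 9 = 0$)
$v = 1$
$\left(-4 + - 3 \left(6 + 0\right) V\right) v = \left(-4 + - 3 \left(6 + 0\right) 0\right) 1 = \left(-4 + \left(-3\right) 6 \cdot 0\right) 1 = \left(-4 - 0\right) 1 = \left(-4 + 0\right) 1 = \left(-4\right) 1 = -4$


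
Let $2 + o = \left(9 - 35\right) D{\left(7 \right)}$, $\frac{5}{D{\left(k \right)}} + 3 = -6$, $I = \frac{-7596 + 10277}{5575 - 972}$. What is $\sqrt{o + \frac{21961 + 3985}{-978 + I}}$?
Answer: $\frac{i \sqrt{2568828817457318}}{13497159} \approx 3.7551 i$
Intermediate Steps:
$I = \frac{2681}{4603} \approx 0.58245$
$D{\left(k \right)} = - \frac{5}{9}$ ($D{\left(k \right)} = \frac{5}{-3 - 6} = \frac{5}{-9} = 5 \left(- \frac{1}{9}\right) = - \frac{5}{9}$)
$o = \frac{112}{9}$ ($o = -2 + \left(9 - 35\right) \left(- \frac{5}{9}\right) = -2 - - \frac{130}{9} = -2 + \frac{130}{9} = \frac{112}{9} \approx 12.444$)
$\sqrt{o + \frac{21961 + 3985}{-978 + I}} = \sqrt{\frac{112}{9} + \frac{21961 + 3985}{-978 + \frac{2681}{4603}}} = \sqrt{\frac{112}{9} + \frac{25946}{- \frac{4499053}{4603}}} = \sqrt{\frac{112}{9} + 25946 \left(- \frac{4603}{4499053}\right)} = \sqrt{\frac{112}{9} - \frac{119429438}{4499053}} = \sqrt{- \frac{570971006}{40491477}} = \frac{i \sqrt{2568828817457318}}{13497159}$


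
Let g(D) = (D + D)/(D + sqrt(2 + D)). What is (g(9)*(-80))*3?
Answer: -3888/7 + 432*sqrt(11)/7 ≈ -350.75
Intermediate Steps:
g(D) = 2*D/(D + sqrt(2 + D)) (g(D) = (2*D)/(D + sqrt(2 + D)) = 2*D/(D + sqrt(2 + D)))
(g(9)*(-80))*3 = ((2*9/(9 + sqrt(2 + 9)))*(-80))*3 = ((2*9/(9 + sqrt(11)))*(-80))*3 = ((18/(9 + sqrt(11)))*(-80))*3 = -1440/(9 + sqrt(11))*3 = -4320/(9 + sqrt(11))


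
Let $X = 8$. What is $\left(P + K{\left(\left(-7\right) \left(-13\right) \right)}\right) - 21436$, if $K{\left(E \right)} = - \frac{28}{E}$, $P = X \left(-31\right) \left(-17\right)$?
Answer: $- \frac{223864}{13} \approx -17220.0$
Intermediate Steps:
$P = 4216$ ($P = 8 \left(-31\right) \left(-17\right) = \left(-248\right) \left(-17\right) = 4216$)
$\left(P + K{\left(\left(-7\right) \left(-13\right) \right)}\right) - 21436 = \left(4216 - \frac{28}{\left(-7\right) \left(-13\right)}\right) - 21436 = \left(4216 - \frac{28}{91}\right) - 21436 = \left(4216 - \frac{4}{13}\right) - 21436 = \frac{54804}{13} - 21436 = - \frac{223864}{13}$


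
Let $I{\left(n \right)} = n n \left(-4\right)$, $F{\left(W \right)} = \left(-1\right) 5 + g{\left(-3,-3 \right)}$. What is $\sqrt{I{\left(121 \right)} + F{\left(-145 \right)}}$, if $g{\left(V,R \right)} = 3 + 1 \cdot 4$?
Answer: $i \sqrt{58562} \approx 242.0 i$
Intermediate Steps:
$g{\left(V,R \right)} = 7$ ($g{\left(V,R \right)} = 3 + 4 = 7$)
$F{\left(W \right)} = 2$ ($F{\left(W \right)} = \left(-1\right) 5 + 7 = -5 + 7 = 2$)
$I{\left(n \right)} = - 4 n^{2}$ ($I{\left(n \right)} = n^{2} \left(-4\right) = - 4 n^{2}$)
$\sqrt{I{\left(121 \right)} + F{\left(-145 \right)}} = \sqrt{- 4 \cdot 121^{2} + 2} = \sqrt{\left(-4\right) 14641 + 2} = \sqrt{-58564 + 2} = \sqrt{-58562} = i \sqrt{58562}$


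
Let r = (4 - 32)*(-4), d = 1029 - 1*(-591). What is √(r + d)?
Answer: 2*√433 ≈ 41.617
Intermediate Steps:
d = 1620 (d = 1029 + 591 = 1620)
r = 112 (r = -28*(-4) = 112)
√(r + d) = √(112 + 1620) = √1732 = 2*√433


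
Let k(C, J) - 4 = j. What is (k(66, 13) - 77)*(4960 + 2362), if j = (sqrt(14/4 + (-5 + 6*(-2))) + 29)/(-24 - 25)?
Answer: -3771876/7 - 1569*I*sqrt(6)/7 ≈ -5.3884e+5 - 549.04*I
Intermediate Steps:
j = -29/49 - 3*I*sqrt(6)/98 (j = (sqrt(14*(1/4) + (-5 - 12)) + 29)/(-49) = (sqrt(7/2 - 17) + 29)*(-1/49) = (sqrt(-27/2) + 29)*(-1/49) = (3*I*sqrt(6)/2 + 29)*(-1/49) = (29 + 3*I*sqrt(6)/2)*(-1/49) = -29/49 - 3*I*sqrt(6)/98 ≈ -0.59184 - 0.074984*I)
k(C, J) = 167/49 - 3*I*sqrt(6)/98 (k(C, J) = 4 + (-29/49 - 3*I*sqrt(6)/98) = 167/49 - 3*I*sqrt(6)/98)
(k(66, 13) - 77)*(4960 + 2362) = ((167/49 - 3*I*sqrt(6)/98) - 77)*(4960 + 2362) = (-3606/49 - 3*I*sqrt(6)/98)*7322 = -3771876/7 - 1569*I*sqrt(6)/7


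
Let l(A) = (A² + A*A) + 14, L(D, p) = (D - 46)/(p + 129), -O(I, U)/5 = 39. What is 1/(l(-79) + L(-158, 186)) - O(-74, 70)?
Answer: 255842445/1312012 ≈ 195.00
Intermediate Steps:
O(I, U) = -195 (O(I, U) = -5*39 = -195)
L(D, p) = (-46 + D)/(129 + p)
l(A) = 14 + 2*A² (l(A) = (A² + A²) + 14 = 2*A² + 14 = 14 + 2*A²)
1/(l(-79) + L(-158, 186)) - O(-74, 70) = 1/((14 + 2*(-79)²) + (-46 - 158)/(129 + 186)) - 1*(-195) = 1/((14 + 2*6241) - 204/315) + 195 = 1/((14 + 12482) + (1/315)*(-204)) + 195 = 1/(12496 - 68/105) + 195 = 1/(1312012/105) + 195 = 105/1312012 + 195 = 255842445/1312012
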